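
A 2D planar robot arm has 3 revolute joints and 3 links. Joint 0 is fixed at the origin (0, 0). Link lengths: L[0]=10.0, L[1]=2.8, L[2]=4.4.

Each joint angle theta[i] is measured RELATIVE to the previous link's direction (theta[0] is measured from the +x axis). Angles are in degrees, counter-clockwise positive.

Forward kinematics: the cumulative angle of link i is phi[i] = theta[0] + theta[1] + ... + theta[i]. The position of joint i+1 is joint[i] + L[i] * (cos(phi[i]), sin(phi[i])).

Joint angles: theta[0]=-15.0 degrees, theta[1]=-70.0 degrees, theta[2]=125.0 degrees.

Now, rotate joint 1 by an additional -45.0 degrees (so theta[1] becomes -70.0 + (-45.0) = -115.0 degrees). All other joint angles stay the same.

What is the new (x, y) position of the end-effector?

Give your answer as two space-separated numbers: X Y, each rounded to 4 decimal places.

Answer: 12.2427 -5.1166

Derivation:
joint[0] = (0.0000, 0.0000)  (base)
link 0: phi[0] = -15 = -15 deg
  cos(-15 deg) = 0.9659, sin(-15 deg) = -0.2588
  joint[1] = (0.0000, 0.0000) + 10 * (0.9659, -0.2588) = (0.0000 + 9.6593, 0.0000 + -2.5882) = (9.6593, -2.5882)
link 1: phi[1] = -15 + -115 = -130 deg
  cos(-130 deg) = -0.6428, sin(-130 deg) = -0.7660
  joint[2] = (9.6593, -2.5882) + 2.8 * (-0.6428, -0.7660) = (9.6593 + -1.7998, -2.5882 + -2.1449) = (7.8595, -4.7331)
link 2: phi[2] = -15 + -115 + 125 = -5 deg
  cos(-5 deg) = 0.9962, sin(-5 deg) = -0.0872
  joint[3] = (7.8595, -4.7331) + 4.4 * (0.9962, -0.0872) = (7.8595 + 4.3833, -4.7331 + -0.3835) = (12.2427, -5.1166)
End effector: (12.2427, -5.1166)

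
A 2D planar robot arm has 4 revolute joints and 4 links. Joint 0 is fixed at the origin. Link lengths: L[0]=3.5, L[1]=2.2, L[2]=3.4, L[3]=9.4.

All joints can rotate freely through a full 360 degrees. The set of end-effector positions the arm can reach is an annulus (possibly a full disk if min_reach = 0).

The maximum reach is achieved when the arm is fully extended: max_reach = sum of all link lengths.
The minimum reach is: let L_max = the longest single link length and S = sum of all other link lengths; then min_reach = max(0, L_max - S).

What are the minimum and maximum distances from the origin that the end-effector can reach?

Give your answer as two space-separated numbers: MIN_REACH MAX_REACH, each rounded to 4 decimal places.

Link lengths: [3.5, 2.2, 3.4, 9.4]
max_reach = 3.5 + 2.2 + 3.4 + 9.4 = 18.5
L_max = max([3.5, 2.2, 3.4, 9.4]) = 9.4
S (sum of others) = 18.5 - 9.4 = 9.1
min_reach = max(0, 9.4 - 9.1) = max(0, 0.3) = 0.3

Answer: 0.3000 18.5000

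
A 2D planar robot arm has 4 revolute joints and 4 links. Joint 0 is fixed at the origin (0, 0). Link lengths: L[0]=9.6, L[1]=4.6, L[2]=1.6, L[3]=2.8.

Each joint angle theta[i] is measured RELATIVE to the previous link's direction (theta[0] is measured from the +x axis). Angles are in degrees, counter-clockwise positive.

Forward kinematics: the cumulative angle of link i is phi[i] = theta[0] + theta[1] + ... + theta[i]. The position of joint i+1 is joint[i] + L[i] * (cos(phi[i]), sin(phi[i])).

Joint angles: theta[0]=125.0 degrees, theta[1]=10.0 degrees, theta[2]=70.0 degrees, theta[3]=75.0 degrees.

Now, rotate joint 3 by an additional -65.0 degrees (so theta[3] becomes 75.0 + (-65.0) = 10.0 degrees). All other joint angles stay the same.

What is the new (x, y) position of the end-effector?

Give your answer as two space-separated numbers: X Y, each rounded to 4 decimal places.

Answer: -12.5027 8.8343

Derivation:
joint[0] = (0.0000, 0.0000)  (base)
link 0: phi[0] = 125 = 125 deg
  cos(125 deg) = -0.5736, sin(125 deg) = 0.8192
  joint[1] = (0.0000, 0.0000) + 9.6 * (-0.5736, 0.8192) = (0.0000 + -5.5063, 0.0000 + 7.8639) = (-5.5063, 7.8639)
link 1: phi[1] = 125 + 10 = 135 deg
  cos(135 deg) = -0.7071, sin(135 deg) = 0.7071
  joint[2] = (-5.5063, 7.8639) + 4.6 * (-0.7071, 0.7071) = (-5.5063 + -3.2527, 7.8639 + 3.2527) = (-8.7590, 11.1166)
link 2: phi[2] = 125 + 10 + 70 = 205 deg
  cos(205 deg) = -0.9063, sin(205 deg) = -0.4226
  joint[3] = (-8.7590, 11.1166) + 1.6 * (-0.9063, -0.4226) = (-8.7590 + -1.4501, 11.1166 + -0.6762) = (-10.2091, 10.4404)
link 3: phi[3] = 125 + 10 + 70 + 10 = 215 deg
  cos(215 deg) = -0.8192, sin(215 deg) = -0.5736
  joint[4] = (-10.2091, 10.4404) + 2.8 * (-0.8192, -0.5736) = (-10.2091 + -2.2936, 10.4404 + -1.6060) = (-12.5027, 8.8343)
End effector: (-12.5027, 8.8343)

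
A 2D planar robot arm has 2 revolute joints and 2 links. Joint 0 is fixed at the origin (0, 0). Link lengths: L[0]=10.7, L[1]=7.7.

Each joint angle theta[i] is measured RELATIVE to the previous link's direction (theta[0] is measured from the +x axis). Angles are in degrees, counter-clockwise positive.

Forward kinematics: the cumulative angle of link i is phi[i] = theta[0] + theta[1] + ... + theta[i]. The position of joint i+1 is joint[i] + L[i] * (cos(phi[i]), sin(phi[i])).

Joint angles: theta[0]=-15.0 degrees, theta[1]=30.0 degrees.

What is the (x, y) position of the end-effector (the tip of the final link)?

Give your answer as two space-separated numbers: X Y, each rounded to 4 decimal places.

Answer: 17.7730 -0.7765

Derivation:
joint[0] = (0.0000, 0.0000)  (base)
link 0: phi[0] = -15 = -15 deg
  cos(-15 deg) = 0.9659, sin(-15 deg) = -0.2588
  joint[1] = (0.0000, 0.0000) + 10.7 * (0.9659, -0.2588) = (0.0000 + 10.3354, 0.0000 + -2.7694) = (10.3354, -2.7694)
link 1: phi[1] = -15 + 30 = 15 deg
  cos(15 deg) = 0.9659, sin(15 deg) = 0.2588
  joint[2] = (10.3354, -2.7694) + 7.7 * (0.9659, 0.2588) = (10.3354 + 7.4376, -2.7694 + 1.9929) = (17.7730, -0.7765)
End effector: (17.7730, -0.7765)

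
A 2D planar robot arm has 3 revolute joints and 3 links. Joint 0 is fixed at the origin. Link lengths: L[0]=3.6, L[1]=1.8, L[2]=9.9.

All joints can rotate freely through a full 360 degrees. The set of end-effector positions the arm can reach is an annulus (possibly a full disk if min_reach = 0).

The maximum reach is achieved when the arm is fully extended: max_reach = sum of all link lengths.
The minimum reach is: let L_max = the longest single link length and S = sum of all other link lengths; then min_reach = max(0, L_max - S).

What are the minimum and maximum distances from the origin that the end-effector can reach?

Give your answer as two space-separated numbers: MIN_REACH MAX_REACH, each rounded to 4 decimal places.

Answer: 4.5000 15.3000

Derivation:
Link lengths: [3.6, 1.8, 9.9]
max_reach = 3.6 + 1.8 + 9.9 = 15.3
L_max = max([3.6, 1.8, 9.9]) = 9.9
S (sum of others) = 15.3 - 9.9 = 5.4
min_reach = max(0, 9.9 - 5.4) = max(0, 4.5) = 4.5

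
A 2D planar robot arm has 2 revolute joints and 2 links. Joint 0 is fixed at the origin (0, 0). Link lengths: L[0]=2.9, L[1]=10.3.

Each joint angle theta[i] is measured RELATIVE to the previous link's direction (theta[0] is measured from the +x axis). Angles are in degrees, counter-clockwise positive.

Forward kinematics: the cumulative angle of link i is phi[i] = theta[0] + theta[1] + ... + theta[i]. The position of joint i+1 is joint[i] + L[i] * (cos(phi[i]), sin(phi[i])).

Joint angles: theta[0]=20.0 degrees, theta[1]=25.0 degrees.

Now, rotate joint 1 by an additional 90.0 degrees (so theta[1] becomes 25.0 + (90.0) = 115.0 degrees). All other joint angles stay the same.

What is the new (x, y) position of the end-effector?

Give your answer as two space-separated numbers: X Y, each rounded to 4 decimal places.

Answer: -4.5581 8.2751

Derivation:
joint[0] = (0.0000, 0.0000)  (base)
link 0: phi[0] = 20 = 20 deg
  cos(20 deg) = 0.9397, sin(20 deg) = 0.3420
  joint[1] = (0.0000, 0.0000) + 2.9 * (0.9397, 0.3420) = (0.0000 + 2.7251, 0.0000 + 0.9919) = (2.7251, 0.9919)
link 1: phi[1] = 20 + 115 = 135 deg
  cos(135 deg) = -0.7071, sin(135 deg) = 0.7071
  joint[2] = (2.7251, 0.9919) + 10.3 * (-0.7071, 0.7071) = (2.7251 + -7.2832, 0.9919 + 7.2832) = (-4.5581, 8.2751)
End effector: (-4.5581, 8.2751)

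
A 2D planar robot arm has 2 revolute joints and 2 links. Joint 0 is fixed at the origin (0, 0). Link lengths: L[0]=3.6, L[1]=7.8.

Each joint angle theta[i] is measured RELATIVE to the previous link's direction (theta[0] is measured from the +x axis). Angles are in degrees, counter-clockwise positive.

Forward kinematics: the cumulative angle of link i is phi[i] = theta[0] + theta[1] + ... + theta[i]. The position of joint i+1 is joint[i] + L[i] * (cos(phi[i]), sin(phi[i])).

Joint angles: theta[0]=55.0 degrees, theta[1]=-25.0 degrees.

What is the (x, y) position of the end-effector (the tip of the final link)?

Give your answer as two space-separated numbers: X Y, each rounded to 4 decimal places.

Answer: 8.8199 6.8489

Derivation:
joint[0] = (0.0000, 0.0000)  (base)
link 0: phi[0] = 55 = 55 deg
  cos(55 deg) = 0.5736, sin(55 deg) = 0.8192
  joint[1] = (0.0000, 0.0000) + 3.6 * (0.5736, 0.8192) = (0.0000 + 2.0649, 0.0000 + 2.9489) = (2.0649, 2.9489)
link 1: phi[1] = 55 + -25 = 30 deg
  cos(30 deg) = 0.8660, sin(30 deg) = 0.5000
  joint[2] = (2.0649, 2.9489) + 7.8 * (0.8660, 0.5000) = (2.0649 + 6.7550, 2.9489 + 3.9000) = (8.8199, 6.8489)
End effector: (8.8199, 6.8489)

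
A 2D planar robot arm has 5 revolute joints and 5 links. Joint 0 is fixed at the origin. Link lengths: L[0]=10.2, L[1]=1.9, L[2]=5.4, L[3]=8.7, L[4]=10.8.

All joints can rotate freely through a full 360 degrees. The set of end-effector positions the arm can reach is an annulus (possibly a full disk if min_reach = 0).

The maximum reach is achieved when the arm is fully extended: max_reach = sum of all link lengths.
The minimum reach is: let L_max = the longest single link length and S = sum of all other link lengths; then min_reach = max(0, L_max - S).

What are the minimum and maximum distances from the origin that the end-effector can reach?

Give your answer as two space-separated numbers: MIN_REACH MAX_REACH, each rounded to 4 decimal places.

Answer: 0.0000 37.0000

Derivation:
Link lengths: [10.2, 1.9, 5.4, 8.7, 10.8]
max_reach = 10.2 + 1.9 + 5.4 + 8.7 + 10.8 = 37
L_max = max([10.2, 1.9, 5.4, 8.7, 10.8]) = 10.8
S (sum of others) = 37 - 10.8 = 26.2
min_reach = max(0, 10.8 - 26.2) = max(0, -15.4) = 0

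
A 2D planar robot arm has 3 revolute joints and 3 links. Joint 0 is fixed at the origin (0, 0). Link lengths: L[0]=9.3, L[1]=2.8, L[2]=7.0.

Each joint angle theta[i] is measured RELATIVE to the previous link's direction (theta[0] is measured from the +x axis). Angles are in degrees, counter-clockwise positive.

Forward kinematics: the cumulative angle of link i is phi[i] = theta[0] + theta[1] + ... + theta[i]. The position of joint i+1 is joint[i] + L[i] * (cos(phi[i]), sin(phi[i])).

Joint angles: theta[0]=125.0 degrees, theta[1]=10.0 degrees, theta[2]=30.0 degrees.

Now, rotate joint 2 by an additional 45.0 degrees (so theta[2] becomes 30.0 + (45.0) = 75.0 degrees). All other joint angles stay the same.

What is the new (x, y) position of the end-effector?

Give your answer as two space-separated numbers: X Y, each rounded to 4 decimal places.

Answer: -13.3763 6.0980

Derivation:
joint[0] = (0.0000, 0.0000)  (base)
link 0: phi[0] = 125 = 125 deg
  cos(125 deg) = -0.5736, sin(125 deg) = 0.8192
  joint[1] = (0.0000, 0.0000) + 9.3 * (-0.5736, 0.8192) = (0.0000 + -5.3343, 0.0000 + 7.6181) = (-5.3343, 7.6181)
link 1: phi[1] = 125 + 10 = 135 deg
  cos(135 deg) = -0.7071, sin(135 deg) = 0.7071
  joint[2] = (-5.3343, 7.6181) + 2.8 * (-0.7071, 0.7071) = (-5.3343 + -1.9799, 7.6181 + 1.9799) = (-7.3142, 9.5980)
link 2: phi[2] = 125 + 10 + 75 = 210 deg
  cos(210 deg) = -0.8660, sin(210 deg) = -0.5000
  joint[3] = (-7.3142, 9.5980) + 7 * (-0.8660, -0.5000) = (-7.3142 + -6.0622, 9.5980 + -3.5000) = (-13.3763, 6.0980)
End effector: (-13.3763, 6.0980)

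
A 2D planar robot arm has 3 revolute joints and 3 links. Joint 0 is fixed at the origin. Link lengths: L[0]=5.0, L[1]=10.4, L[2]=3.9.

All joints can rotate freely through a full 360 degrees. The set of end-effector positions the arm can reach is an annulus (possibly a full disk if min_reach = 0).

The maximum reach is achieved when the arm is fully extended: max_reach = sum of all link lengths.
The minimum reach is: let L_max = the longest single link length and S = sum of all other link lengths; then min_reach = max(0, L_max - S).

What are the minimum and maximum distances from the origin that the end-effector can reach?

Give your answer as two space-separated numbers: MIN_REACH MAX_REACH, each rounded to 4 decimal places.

Answer: 1.5000 19.3000

Derivation:
Link lengths: [5.0, 10.4, 3.9]
max_reach = 5 + 10.4 + 3.9 = 19.3
L_max = max([5.0, 10.4, 3.9]) = 10.4
S (sum of others) = 19.3 - 10.4 = 8.9
min_reach = max(0, 10.4 - 8.9) = max(0, 1.5) = 1.5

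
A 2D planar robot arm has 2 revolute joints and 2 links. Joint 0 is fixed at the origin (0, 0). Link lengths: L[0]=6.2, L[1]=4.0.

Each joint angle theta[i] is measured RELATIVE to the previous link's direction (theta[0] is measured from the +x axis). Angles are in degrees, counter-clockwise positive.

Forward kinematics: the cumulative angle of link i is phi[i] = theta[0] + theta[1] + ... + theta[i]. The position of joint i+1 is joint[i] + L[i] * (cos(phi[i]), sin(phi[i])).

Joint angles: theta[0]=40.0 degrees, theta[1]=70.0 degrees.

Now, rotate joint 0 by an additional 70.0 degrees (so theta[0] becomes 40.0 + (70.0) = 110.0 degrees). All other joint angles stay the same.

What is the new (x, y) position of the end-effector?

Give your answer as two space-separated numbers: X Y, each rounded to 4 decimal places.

joint[0] = (0.0000, 0.0000)  (base)
link 0: phi[0] = 110 = 110 deg
  cos(110 deg) = -0.3420, sin(110 deg) = 0.9397
  joint[1] = (0.0000, 0.0000) + 6.2 * (-0.3420, 0.9397) = (0.0000 + -2.1205, 0.0000 + 5.8261) = (-2.1205, 5.8261)
link 1: phi[1] = 110 + 70 = 180 deg
  cos(180 deg) = -1.0000, sin(180 deg) = 0.0000
  joint[2] = (-2.1205, 5.8261) + 4 * (-1.0000, 0.0000) = (-2.1205 + -4.0000, 5.8261 + 0.0000) = (-6.1205, 5.8261)
End effector: (-6.1205, 5.8261)

Answer: -6.1205 5.8261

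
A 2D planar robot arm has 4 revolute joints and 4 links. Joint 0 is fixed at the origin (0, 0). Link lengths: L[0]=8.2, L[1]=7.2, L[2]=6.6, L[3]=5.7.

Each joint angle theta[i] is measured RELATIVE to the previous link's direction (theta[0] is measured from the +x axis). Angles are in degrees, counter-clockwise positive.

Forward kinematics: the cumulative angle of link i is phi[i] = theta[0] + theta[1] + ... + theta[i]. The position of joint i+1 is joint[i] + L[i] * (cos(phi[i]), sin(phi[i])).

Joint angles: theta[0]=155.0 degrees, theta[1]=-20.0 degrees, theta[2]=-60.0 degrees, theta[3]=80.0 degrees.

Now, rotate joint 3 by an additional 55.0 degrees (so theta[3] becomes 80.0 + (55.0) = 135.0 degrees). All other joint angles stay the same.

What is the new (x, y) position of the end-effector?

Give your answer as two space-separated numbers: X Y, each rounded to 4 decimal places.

Answer: -15.7510 12.0817

Derivation:
joint[0] = (0.0000, 0.0000)  (base)
link 0: phi[0] = 155 = 155 deg
  cos(155 deg) = -0.9063, sin(155 deg) = 0.4226
  joint[1] = (0.0000, 0.0000) + 8.2 * (-0.9063, 0.4226) = (0.0000 + -7.4317, 0.0000 + 3.4655) = (-7.4317, 3.4655)
link 1: phi[1] = 155 + -20 = 135 deg
  cos(135 deg) = -0.7071, sin(135 deg) = 0.7071
  joint[2] = (-7.4317, 3.4655) + 7.2 * (-0.7071, 0.7071) = (-7.4317 + -5.0912, 3.4655 + 5.0912) = (-12.5229, 8.5566)
link 2: phi[2] = 155 + -20 + -60 = 75 deg
  cos(75 deg) = 0.2588, sin(75 deg) = 0.9659
  joint[3] = (-12.5229, 8.5566) + 6.6 * (0.2588, 0.9659) = (-12.5229 + 1.7082, 8.5566 + 6.3751) = (-10.8147, 14.9317)
link 3: phi[3] = 155 + -20 + -60 + 135 = 210 deg
  cos(210 deg) = -0.8660, sin(210 deg) = -0.5000
  joint[4] = (-10.8147, 14.9317) + 5.7 * (-0.8660, -0.5000) = (-10.8147 + -4.9363, 14.9317 + -2.8500) = (-15.7510, 12.0817)
End effector: (-15.7510, 12.0817)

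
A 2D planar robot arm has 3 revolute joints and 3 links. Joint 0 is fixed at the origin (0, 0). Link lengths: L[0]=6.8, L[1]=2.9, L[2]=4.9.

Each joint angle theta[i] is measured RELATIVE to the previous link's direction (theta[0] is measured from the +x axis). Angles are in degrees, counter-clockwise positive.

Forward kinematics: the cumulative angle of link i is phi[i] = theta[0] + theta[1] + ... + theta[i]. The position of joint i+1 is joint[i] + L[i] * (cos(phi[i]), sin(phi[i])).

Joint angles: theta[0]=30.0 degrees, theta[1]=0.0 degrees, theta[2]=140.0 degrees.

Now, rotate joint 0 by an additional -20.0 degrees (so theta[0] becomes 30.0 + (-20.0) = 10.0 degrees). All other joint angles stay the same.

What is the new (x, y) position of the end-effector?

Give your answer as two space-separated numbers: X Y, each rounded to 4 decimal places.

Answer: 5.3091 4.1344

Derivation:
joint[0] = (0.0000, 0.0000)  (base)
link 0: phi[0] = 10 = 10 deg
  cos(10 deg) = 0.9848, sin(10 deg) = 0.1736
  joint[1] = (0.0000, 0.0000) + 6.8 * (0.9848, 0.1736) = (0.0000 + 6.6967, 0.0000 + 1.1808) = (6.6967, 1.1808)
link 1: phi[1] = 10 + 0 = 10 deg
  cos(10 deg) = 0.9848, sin(10 deg) = 0.1736
  joint[2] = (6.6967, 1.1808) + 2.9 * (0.9848, 0.1736) = (6.6967 + 2.8559, 1.1808 + 0.5036) = (9.5526, 1.6844)
link 2: phi[2] = 10 + 0 + 140 = 150 deg
  cos(150 deg) = -0.8660, sin(150 deg) = 0.5000
  joint[3] = (9.5526, 1.6844) + 4.9 * (-0.8660, 0.5000) = (9.5526 + -4.2435, 1.6844 + 2.4500) = (5.3091, 4.1344)
End effector: (5.3091, 4.1344)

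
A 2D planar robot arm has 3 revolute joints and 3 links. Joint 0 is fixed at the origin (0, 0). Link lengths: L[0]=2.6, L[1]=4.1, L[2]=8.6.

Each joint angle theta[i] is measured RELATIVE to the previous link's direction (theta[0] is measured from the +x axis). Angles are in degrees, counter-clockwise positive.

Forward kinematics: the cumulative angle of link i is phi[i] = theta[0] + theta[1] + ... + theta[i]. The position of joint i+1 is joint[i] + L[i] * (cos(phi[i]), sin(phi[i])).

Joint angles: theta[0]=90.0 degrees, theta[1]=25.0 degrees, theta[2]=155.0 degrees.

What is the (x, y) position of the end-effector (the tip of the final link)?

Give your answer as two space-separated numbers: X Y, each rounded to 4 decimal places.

joint[0] = (0.0000, 0.0000)  (base)
link 0: phi[0] = 90 = 90 deg
  cos(90 deg) = 0.0000, sin(90 deg) = 1.0000
  joint[1] = (0.0000, 0.0000) + 2.6 * (0.0000, 1.0000) = (0.0000 + 0.0000, 0.0000 + 2.6000) = (0.0000, 2.6000)
link 1: phi[1] = 90 + 25 = 115 deg
  cos(115 deg) = -0.4226, sin(115 deg) = 0.9063
  joint[2] = (0.0000, 2.6000) + 4.1 * (-0.4226, 0.9063) = (0.0000 + -1.7327, 2.6000 + 3.7159) = (-1.7327, 6.3159)
link 2: phi[2] = 90 + 25 + 155 = 270 deg
  cos(270 deg) = -0.0000, sin(270 deg) = -1.0000
  joint[3] = (-1.7327, 6.3159) + 8.6 * (-0.0000, -1.0000) = (-1.7327 + -0.0000, 6.3159 + -8.6000) = (-1.7327, -2.2841)
End effector: (-1.7327, -2.2841)

Answer: -1.7327 -2.2841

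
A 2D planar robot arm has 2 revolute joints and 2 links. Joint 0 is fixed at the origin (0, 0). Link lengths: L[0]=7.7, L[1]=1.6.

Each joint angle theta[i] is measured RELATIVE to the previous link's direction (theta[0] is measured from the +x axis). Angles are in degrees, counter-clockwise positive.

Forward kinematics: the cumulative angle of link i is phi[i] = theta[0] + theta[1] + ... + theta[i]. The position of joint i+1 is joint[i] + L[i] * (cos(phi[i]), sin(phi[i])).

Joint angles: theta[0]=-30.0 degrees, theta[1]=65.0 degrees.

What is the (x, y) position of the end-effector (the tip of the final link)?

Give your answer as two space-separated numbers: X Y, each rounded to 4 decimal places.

joint[0] = (0.0000, 0.0000)  (base)
link 0: phi[0] = -30 = -30 deg
  cos(-30 deg) = 0.8660, sin(-30 deg) = -0.5000
  joint[1] = (0.0000, 0.0000) + 7.7 * (0.8660, -0.5000) = (0.0000 + 6.6684, 0.0000 + -3.8500) = (6.6684, -3.8500)
link 1: phi[1] = -30 + 65 = 35 deg
  cos(35 deg) = 0.8192, sin(35 deg) = 0.5736
  joint[2] = (6.6684, -3.8500) + 1.6 * (0.8192, 0.5736) = (6.6684 + 1.3106, -3.8500 + 0.9177) = (7.9790, -2.9323)
End effector: (7.9790, -2.9323)

Answer: 7.9790 -2.9323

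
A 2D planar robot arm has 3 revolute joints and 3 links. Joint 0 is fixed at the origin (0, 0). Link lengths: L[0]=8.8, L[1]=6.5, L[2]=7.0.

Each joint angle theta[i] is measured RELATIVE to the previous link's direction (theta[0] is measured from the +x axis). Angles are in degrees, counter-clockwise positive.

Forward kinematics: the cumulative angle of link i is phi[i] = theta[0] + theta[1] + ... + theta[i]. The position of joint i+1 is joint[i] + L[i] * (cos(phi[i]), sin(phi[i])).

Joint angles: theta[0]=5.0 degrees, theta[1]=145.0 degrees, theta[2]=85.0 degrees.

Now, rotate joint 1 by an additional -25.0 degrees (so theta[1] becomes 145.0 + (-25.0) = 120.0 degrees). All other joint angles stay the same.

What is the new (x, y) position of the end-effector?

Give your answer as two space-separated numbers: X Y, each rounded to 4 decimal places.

joint[0] = (0.0000, 0.0000)  (base)
link 0: phi[0] = 5 = 5 deg
  cos(5 deg) = 0.9962, sin(5 deg) = 0.0872
  joint[1] = (0.0000, 0.0000) + 8.8 * (0.9962, 0.0872) = (0.0000 + 8.7665, 0.0000 + 0.7670) = (8.7665, 0.7670)
link 1: phi[1] = 5 + 120 = 125 deg
  cos(125 deg) = -0.5736, sin(125 deg) = 0.8192
  joint[2] = (8.7665, 0.7670) + 6.5 * (-0.5736, 0.8192) = (8.7665 + -3.7282, 0.7670 + 5.3245) = (5.0383, 6.0915)
link 2: phi[2] = 5 + 120 + 85 = 210 deg
  cos(210 deg) = -0.8660, sin(210 deg) = -0.5000
  joint[3] = (5.0383, 6.0915) + 7 * (-0.8660, -0.5000) = (5.0383 + -6.0622, 6.0915 + -3.5000) = (-1.0239, 2.5915)
End effector: (-1.0239, 2.5915)

Answer: -1.0239 2.5915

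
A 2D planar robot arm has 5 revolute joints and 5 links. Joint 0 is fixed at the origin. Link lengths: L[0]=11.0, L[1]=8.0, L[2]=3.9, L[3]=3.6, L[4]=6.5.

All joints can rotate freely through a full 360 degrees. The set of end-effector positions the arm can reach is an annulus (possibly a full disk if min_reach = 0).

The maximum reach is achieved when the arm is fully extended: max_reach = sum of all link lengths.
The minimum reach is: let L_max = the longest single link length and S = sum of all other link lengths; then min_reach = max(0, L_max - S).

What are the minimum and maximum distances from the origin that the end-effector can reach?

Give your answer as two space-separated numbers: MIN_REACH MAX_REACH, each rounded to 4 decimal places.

Link lengths: [11.0, 8.0, 3.9, 3.6, 6.5]
max_reach = 11 + 8 + 3.9 + 3.6 + 6.5 = 33
L_max = max([11.0, 8.0, 3.9, 3.6, 6.5]) = 11
S (sum of others) = 33 - 11 = 22
min_reach = max(0, 11 - 22) = max(0, -11) = 0

Answer: 0.0000 33.0000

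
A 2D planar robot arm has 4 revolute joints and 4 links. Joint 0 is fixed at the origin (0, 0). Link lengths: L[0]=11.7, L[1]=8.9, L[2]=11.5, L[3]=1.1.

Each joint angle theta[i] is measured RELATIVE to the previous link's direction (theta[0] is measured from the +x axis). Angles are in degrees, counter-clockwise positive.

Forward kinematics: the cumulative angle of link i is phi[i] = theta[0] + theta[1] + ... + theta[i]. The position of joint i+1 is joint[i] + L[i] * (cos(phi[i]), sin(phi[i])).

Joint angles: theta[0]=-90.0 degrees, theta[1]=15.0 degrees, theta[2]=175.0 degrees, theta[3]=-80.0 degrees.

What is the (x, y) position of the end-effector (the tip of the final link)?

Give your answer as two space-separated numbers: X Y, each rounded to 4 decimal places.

Answer: 1.3402 -8.5952

Derivation:
joint[0] = (0.0000, 0.0000)  (base)
link 0: phi[0] = -90 = -90 deg
  cos(-90 deg) = 0.0000, sin(-90 deg) = -1.0000
  joint[1] = (0.0000, 0.0000) + 11.7 * (0.0000, -1.0000) = (0.0000 + 0.0000, 0.0000 + -11.7000) = (0.0000, -11.7000)
link 1: phi[1] = -90 + 15 = -75 deg
  cos(-75 deg) = 0.2588, sin(-75 deg) = -0.9659
  joint[2] = (0.0000, -11.7000) + 8.9 * (0.2588, -0.9659) = (0.0000 + 2.3035, -11.7000 + -8.5967) = (2.3035, -20.2967)
link 2: phi[2] = -90 + 15 + 175 = 100 deg
  cos(100 deg) = -0.1736, sin(100 deg) = 0.9848
  joint[3] = (2.3035, -20.2967) + 11.5 * (-0.1736, 0.9848) = (2.3035 + -1.9970, -20.2967 + 11.3253) = (0.3065, -8.9715)
link 3: phi[3] = -90 + 15 + 175 + -80 = 20 deg
  cos(20 deg) = 0.9397, sin(20 deg) = 0.3420
  joint[4] = (0.3065, -8.9715) + 1.1 * (0.9397, 0.3420) = (0.3065 + 1.0337, -8.9715 + 0.3762) = (1.3402, -8.5952)
End effector: (1.3402, -8.5952)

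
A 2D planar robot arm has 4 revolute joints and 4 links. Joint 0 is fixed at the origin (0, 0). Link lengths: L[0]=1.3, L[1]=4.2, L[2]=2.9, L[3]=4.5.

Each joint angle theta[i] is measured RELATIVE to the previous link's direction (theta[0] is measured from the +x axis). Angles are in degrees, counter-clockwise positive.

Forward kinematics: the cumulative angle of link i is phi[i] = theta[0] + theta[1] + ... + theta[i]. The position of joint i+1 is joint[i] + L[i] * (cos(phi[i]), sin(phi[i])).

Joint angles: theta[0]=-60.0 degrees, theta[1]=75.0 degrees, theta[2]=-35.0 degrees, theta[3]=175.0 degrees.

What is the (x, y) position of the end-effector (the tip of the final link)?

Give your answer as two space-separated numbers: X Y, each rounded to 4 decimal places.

joint[0] = (0.0000, 0.0000)  (base)
link 0: phi[0] = -60 = -60 deg
  cos(-60 deg) = 0.5000, sin(-60 deg) = -0.8660
  joint[1] = (0.0000, 0.0000) + 1.3 * (0.5000, -0.8660) = (0.0000 + 0.6500, 0.0000 + -1.1258) = (0.6500, -1.1258)
link 1: phi[1] = -60 + 75 = 15 deg
  cos(15 deg) = 0.9659, sin(15 deg) = 0.2588
  joint[2] = (0.6500, -1.1258) + 4.2 * (0.9659, 0.2588) = (0.6500 + 4.0569, -1.1258 + 1.0870) = (4.7069, -0.0388)
link 2: phi[2] = -60 + 75 + -35 = -20 deg
  cos(-20 deg) = 0.9397, sin(-20 deg) = -0.3420
  joint[3] = (4.7069, -0.0388) + 2.9 * (0.9397, -0.3420) = (4.7069 + 2.7251, -0.0388 + -0.9919) = (7.4320, -1.0307)
link 3: phi[3] = -60 + 75 + -35 + 175 = 155 deg
  cos(155 deg) = -0.9063, sin(155 deg) = 0.4226
  joint[4] = (7.4320, -1.0307) + 4.5 * (-0.9063, 0.4226) = (7.4320 + -4.0784, -1.0307 + 1.9018) = (3.3536, 0.8711)
End effector: (3.3536, 0.8711)

Answer: 3.3536 0.8711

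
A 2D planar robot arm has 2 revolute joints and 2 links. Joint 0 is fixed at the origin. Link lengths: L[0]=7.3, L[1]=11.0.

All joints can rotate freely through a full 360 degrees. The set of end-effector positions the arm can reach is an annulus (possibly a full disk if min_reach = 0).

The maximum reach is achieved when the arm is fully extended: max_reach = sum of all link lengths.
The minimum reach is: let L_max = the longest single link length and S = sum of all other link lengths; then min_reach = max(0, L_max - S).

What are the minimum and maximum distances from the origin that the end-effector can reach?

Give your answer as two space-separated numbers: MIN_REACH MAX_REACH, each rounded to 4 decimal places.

Link lengths: [7.3, 11.0]
max_reach = 7.3 + 11 = 18.3
L_max = max([7.3, 11.0]) = 11
S (sum of others) = 18.3 - 11 = 7.3
min_reach = max(0, 11 - 7.3) = max(0, 3.7) = 3.7

Answer: 3.7000 18.3000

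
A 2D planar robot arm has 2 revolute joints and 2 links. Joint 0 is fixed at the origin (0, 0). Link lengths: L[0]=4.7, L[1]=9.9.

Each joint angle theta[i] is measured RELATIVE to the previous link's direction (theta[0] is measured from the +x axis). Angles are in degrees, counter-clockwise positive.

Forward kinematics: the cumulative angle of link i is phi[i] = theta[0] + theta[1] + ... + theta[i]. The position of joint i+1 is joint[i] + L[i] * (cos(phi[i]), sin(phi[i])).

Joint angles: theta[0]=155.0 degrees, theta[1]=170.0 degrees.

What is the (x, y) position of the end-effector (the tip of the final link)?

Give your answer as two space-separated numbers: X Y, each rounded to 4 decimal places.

Answer: 3.8500 -3.6921

Derivation:
joint[0] = (0.0000, 0.0000)  (base)
link 0: phi[0] = 155 = 155 deg
  cos(155 deg) = -0.9063, sin(155 deg) = 0.4226
  joint[1] = (0.0000, 0.0000) + 4.7 * (-0.9063, 0.4226) = (0.0000 + -4.2596, 0.0000 + 1.9863) = (-4.2596, 1.9863)
link 1: phi[1] = 155 + 170 = 325 deg
  cos(325 deg) = 0.8192, sin(325 deg) = -0.5736
  joint[2] = (-4.2596, 1.9863) + 9.9 * (0.8192, -0.5736) = (-4.2596 + 8.1096, 1.9863 + -5.6784) = (3.8500, -3.6921)
End effector: (3.8500, -3.6921)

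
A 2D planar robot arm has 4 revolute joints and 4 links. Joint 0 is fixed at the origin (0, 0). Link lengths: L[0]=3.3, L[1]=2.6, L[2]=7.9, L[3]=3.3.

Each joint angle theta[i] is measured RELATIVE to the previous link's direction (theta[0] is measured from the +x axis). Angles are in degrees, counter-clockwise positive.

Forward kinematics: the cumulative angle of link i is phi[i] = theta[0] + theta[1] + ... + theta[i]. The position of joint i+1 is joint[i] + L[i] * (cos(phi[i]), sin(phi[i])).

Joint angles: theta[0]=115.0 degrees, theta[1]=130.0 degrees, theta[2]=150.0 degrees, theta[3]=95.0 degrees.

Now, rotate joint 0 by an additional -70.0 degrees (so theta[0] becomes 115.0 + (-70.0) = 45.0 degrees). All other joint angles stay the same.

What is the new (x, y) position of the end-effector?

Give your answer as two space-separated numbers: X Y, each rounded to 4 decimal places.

joint[0] = (0.0000, 0.0000)  (base)
link 0: phi[0] = 45 = 45 deg
  cos(45 deg) = 0.7071, sin(45 deg) = 0.7071
  joint[1] = (0.0000, 0.0000) + 3.3 * (0.7071, 0.7071) = (0.0000 + 2.3335, 0.0000 + 2.3335) = (2.3335, 2.3335)
link 1: phi[1] = 45 + 130 = 175 deg
  cos(175 deg) = -0.9962, sin(175 deg) = 0.0872
  joint[2] = (2.3335, 2.3335) + 2.6 * (-0.9962, 0.0872) = (2.3335 + -2.5901, 2.3335 + 0.2266) = (-0.2567, 2.5601)
link 2: phi[2] = 45 + 130 + 150 = 325 deg
  cos(325 deg) = 0.8192, sin(325 deg) = -0.5736
  joint[3] = (-0.2567, 2.5601) + 7.9 * (0.8192, -0.5736) = (-0.2567 + 6.4713, 2.5601 + -4.5313) = (6.2146, -1.9712)
link 3: phi[3] = 45 + 130 + 150 + 95 = 420 deg
  cos(420 deg) = 0.5000, sin(420 deg) = 0.8660
  joint[4] = (6.2146, -1.9712) + 3.3 * (0.5000, 0.8660) = (6.2146 + 1.6500, -1.9712 + 2.8579) = (7.8646, 0.8867)
End effector: (7.8646, 0.8867)

Answer: 7.8646 0.8867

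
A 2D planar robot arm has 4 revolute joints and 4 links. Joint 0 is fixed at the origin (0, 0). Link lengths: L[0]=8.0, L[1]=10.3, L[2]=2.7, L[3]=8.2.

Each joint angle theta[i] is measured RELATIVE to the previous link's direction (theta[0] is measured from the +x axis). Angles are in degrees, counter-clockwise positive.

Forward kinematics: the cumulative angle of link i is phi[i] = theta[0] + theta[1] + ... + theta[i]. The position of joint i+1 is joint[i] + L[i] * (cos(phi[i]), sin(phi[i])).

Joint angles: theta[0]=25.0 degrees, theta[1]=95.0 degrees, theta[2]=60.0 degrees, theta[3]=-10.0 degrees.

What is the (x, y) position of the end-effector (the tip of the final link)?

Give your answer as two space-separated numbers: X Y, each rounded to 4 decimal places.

Answer: -8.6750 13.7249

Derivation:
joint[0] = (0.0000, 0.0000)  (base)
link 0: phi[0] = 25 = 25 deg
  cos(25 deg) = 0.9063, sin(25 deg) = 0.4226
  joint[1] = (0.0000, 0.0000) + 8 * (0.9063, 0.4226) = (0.0000 + 7.2505, 0.0000 + 3.3809) = (7.2505, 3.3809)
link 1: phi[1] = 25 + 95 = 120 deg
  cos(120 deg) = -0.5000, sin(120 deg) = 0.8660
  joint[2] = (7.2505, 3.3809) + 10.3 * (-0.5000, 0.8660) = (7.2505 + -5.1500, 3.3809 + 8.9201) = (2.1005, 12.3010)
link 2: phi[2] = 25 + 95 + 60 = 180 deg
  cos(180 deg) = -1.0000, sin(180 deg) = 0.0000
  joint[3] = (2.1005, 12.3010) + 2.7 * (-1.0000, 0.0000) = (2.1005 + -2.7000, 12.3010 + 0.0000) = (-0.5995, 12.3010)
link 3: phi[3] = 25 + 95 + 60 + -10 = 170 deg
  cos(170 deg) = -0.9848, sin(170 deg) = 0.1736
  joint[4] = (-0.5995, 12.3010) + 8.2 * (-0.9848, 0.1736) = (-0.5995 + -8.0754, 12.3010 + 1.4239) = (-8.6750, 13.7249)
End effector: (-8.6750, 13.7249)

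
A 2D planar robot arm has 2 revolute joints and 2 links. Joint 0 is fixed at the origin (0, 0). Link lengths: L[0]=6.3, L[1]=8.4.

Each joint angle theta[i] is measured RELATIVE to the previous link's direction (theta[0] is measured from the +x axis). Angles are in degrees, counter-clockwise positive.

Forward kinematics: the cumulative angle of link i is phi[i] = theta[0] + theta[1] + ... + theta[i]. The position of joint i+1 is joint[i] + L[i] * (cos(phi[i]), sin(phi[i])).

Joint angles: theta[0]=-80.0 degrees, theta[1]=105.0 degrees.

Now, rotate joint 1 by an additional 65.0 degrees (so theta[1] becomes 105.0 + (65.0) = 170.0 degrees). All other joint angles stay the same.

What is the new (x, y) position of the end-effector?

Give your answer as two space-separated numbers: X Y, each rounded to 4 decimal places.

joint[0] = (0.0000, 0.0000)  (base)
link 0: phi[0] = -80 = -80 deg
  cos(-80 deg) = 0.1736, sin(-80 deg) = -0.9848
  joint[1] = (0.0000, 0.0000) + 6.3 * (0.1736, -0.9848) = (0.0000 + 1.0940, 0.0000 + -6.2043) = (1.0940, -6.2043)
link 1: phi[1] = -80 + 170 = 90 deg
  cos(90 deg) = 0.0000, sin(90 deg) = 1.0000
  joint[2] = (1.0940, -6.2043) + 8.4 * (0.0000, 1.0000) = (1.0940 + 0.0000, -6.2043 + 8.4000) = (1.0940, 2.1957)
End effector: (1.0940, 2.1957)

Answer: 1.0940 2.1957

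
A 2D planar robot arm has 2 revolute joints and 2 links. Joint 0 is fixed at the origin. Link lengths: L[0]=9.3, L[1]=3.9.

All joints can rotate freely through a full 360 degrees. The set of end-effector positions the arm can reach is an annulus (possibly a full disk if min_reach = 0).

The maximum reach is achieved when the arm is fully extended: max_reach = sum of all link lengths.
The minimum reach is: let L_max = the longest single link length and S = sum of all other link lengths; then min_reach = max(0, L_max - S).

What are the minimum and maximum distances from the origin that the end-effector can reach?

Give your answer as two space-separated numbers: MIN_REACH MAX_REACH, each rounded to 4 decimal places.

Answer: 5.4000 13.2000

Derivation:
Link lengths: [9.3, 3.9]
max_reach = 9.3 + 3.9 = 13.2
L_max = max([9.3, 3.9]) = 9.3
S (sum of others) = 13.2 - 9.3 = 3.9
min_reach = max(0, 9.3 - 3.9) = max(0, 5.4) = 5.4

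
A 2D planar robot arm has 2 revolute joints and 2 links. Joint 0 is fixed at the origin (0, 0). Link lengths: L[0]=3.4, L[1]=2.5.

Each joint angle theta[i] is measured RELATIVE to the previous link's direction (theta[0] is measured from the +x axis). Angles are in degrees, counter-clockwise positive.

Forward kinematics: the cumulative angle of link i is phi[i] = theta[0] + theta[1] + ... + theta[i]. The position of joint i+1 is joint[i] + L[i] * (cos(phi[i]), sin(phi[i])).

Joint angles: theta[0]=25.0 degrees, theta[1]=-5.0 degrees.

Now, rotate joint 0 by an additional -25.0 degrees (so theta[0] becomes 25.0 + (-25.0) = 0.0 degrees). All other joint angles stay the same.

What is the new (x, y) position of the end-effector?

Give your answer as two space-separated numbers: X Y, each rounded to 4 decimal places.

joint[0] = (0.0000, 0.0000)  (base)
link 0: phi[0] = 0 = 0 deg
  cos(0 deg) = 1.0000, sin(0 deg) = 0.0000
  joint[1] = (0.0000, 0.0000) + 3.4 * (1.0000, 0.0000) = (0.0000 + 3.4000, 0.0000 + 0.0000) = (3.4000, 0.0000)
link 1: phi[1] = 0 + -5 = -5 deg
  cos(-5 deg) = 0.9962, sin(-5 deg) = -0.0872
  joint[2] = (3.4000, 0.0000) + 2.5 * (0.9962, -0.0872) = (3.4000 + 2.4905, 0.0000 + -0.2179) = (5.8905, -0.2179)
End effector: (5.8905, -0.2179)

Answer: 5.8905 -0.2179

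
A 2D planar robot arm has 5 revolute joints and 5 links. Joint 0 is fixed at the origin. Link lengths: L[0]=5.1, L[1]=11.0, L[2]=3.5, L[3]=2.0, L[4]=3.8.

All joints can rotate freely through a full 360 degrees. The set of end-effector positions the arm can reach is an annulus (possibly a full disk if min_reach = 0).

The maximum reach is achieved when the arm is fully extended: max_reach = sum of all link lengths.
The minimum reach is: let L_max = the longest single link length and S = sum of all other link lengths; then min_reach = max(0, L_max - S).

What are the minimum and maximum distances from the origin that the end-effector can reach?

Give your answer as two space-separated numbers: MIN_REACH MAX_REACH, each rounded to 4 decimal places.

Link lengths: [5.1, 11.0, 3.5, 2.0, 3.8]
max_reach = 5.1 + 11 + 3.5 + 2 + 3.8 = 25.4
L_max = max([5.1, 11.0, 3.5, 2.0, 3.8]) = 11
S (sum of others) = 25.4 - 11 = 14.4
min_reach = max(0, 11 - 14.4) = max(0, -3.4) = 0

Answer: 0.0000 25.4000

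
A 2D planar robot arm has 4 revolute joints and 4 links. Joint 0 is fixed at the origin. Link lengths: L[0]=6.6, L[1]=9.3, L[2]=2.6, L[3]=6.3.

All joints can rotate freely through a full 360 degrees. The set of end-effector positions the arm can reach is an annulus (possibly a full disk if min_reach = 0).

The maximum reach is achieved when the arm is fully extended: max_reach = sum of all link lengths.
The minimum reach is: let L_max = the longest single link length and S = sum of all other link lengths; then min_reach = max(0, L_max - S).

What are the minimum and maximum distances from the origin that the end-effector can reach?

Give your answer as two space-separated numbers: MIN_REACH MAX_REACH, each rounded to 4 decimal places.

Link lengths: [6.6, 9.3, 2.6, 6.3]
max_reach = 6.6 + 9.3 + 2.6 + 6.3 = 24.8
L_max = max([6.6, 9.3, 2.6, 6.3]) = 9.3
S (sum of others) = 24.8 - 9.3 = 15.5
min_reach = max(0, 9.3 - 15.5) = max(0, -6.2) = 0

Answer: 0.0000 24.8000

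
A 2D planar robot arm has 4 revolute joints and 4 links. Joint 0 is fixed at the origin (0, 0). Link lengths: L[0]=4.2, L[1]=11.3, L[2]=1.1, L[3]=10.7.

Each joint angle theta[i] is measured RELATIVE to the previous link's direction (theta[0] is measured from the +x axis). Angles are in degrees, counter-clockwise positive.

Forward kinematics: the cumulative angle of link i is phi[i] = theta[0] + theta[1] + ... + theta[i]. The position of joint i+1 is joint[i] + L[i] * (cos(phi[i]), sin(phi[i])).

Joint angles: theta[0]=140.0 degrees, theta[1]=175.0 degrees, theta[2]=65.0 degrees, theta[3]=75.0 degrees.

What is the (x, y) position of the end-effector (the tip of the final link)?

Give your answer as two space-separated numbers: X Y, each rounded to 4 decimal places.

joint[0] = (0.0000, 0.0000)  (base)
link 0: phi[0] = 140 = 140 deg
  cos(140 deg) = -0.7660, sin(140 deg) = 0.6428
  joint[1] = (0.0000, 0.0000) + 4.2 * (-0.7660, 0.6428) = (0.0000 + -3.2174, 0.0000 + 2.6997) = (-3.2174, 2.6997)
link 1: phi[1] = 140 + 175 = 315 deg
  cos(315 deg) = 0.7071, sin(315 deg) = -0.7071
  joint[2] = (-3.2174, 2.6997) + 11.3 * (0.7071, -0.7071) = (-3.2174 + 7.9903, 2.6997 + -7.9903) = (4.7729, -5.2906)
link 2: phi[2] = 140 + 175 + 65 = 380 deg
  cos(380 deg) = 0.9397, sin(380 deg) = 0.3420
  joint[3] = (4.7729, -5.2906) + 1.1 * (0.9397, 0.3420) = (4.7729 + 1.0337, -5.2906 + 0.3762) = (5.8066, -4.9144)
link 3: phi[3] = 140 + 175 + 65 + 75 = 455 deg
  cos(455 deg) = -0.0872, sin(455 deg) = 0.9962
  joint[4] = (5.8066, -4.9144) + 10.7 * (-0.0872, 0.9962) = (5.8066 + -0.9326, -4.9144 + 10.6593) = (4.8740, 5.7449)
End effector: (4.8740, 5.7449)

Answer: 4.8740 5.7449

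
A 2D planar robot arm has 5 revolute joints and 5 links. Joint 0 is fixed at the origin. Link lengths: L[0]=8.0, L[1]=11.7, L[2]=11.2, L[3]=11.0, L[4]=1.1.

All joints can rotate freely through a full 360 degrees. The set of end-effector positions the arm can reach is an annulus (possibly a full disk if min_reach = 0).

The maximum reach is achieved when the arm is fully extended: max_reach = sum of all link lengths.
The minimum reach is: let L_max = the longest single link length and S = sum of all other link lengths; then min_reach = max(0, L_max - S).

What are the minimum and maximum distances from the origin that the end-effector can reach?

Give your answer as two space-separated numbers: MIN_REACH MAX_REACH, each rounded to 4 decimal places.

Answer: 0.0000 43.0000

Derivation:
Link lengths: [8.0, 11.7, 11.2, 11.0, 1.1]
max_reach = 8 + 11.7 + 11.2 + 11 + 1.1 = 43
L_max = max([8.0, 11.7, 11.2, 11.0, 1.1]) = 11.7
S (sum of others) = 43 - 11.7 = 31.3
min_reach = max(0, 11.7 - 31.3) = max(0, -19.6) = 0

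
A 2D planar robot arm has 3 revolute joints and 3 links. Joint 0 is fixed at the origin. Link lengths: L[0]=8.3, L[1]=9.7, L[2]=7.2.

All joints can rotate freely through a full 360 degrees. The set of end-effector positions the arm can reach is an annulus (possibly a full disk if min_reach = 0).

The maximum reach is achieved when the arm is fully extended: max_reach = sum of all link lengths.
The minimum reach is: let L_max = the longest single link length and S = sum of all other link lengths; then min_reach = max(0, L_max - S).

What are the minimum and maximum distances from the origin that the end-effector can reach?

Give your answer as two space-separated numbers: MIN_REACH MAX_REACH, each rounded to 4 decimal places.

Link lengths: [8.3, 9.7, 7.2]
max_reach = 8.3 + 9.7 + 7.2 = 25.2
L_max = max([8.3, 9.7, 7.2]) = 9.7
S (sum of others) = 25.2 - 9.7 = 15.5
min_reach = max(0, 9.7 - 15.5) = max(0, -5.8) = 0

Answer: 0.0000 25.2000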